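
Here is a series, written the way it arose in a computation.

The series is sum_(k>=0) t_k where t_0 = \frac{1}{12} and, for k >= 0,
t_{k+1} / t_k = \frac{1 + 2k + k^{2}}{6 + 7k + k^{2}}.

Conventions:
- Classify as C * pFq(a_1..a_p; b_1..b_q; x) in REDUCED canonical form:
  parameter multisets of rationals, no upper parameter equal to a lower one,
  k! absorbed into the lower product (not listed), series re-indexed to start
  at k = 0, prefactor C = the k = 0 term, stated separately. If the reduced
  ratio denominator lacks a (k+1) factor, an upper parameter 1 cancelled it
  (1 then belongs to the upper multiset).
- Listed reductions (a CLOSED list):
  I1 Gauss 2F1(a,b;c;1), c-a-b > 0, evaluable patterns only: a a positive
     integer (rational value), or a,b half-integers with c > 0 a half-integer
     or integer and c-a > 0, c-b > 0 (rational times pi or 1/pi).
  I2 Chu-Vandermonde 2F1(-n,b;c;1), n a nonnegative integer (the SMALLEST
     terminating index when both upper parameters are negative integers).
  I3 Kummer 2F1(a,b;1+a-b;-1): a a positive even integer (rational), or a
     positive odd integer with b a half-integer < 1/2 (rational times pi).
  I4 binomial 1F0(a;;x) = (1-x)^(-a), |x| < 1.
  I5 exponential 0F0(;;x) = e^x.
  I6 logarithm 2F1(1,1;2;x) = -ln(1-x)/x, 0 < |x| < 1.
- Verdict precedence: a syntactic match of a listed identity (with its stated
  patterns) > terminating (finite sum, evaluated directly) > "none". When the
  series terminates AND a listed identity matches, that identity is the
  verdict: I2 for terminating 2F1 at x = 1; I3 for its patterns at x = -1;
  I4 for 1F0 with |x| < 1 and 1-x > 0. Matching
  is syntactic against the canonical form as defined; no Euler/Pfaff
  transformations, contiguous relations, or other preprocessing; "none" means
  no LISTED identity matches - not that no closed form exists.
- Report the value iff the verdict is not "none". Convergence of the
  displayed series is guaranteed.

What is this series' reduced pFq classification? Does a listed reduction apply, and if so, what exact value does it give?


At argument 1: a 2F1 with upper {1, 1}, lower {6}, scaled by C = \frac{1}{12}. Verdict at x = 1: Gauss (I1, integer-parameter pattern) matches (x = 1: the Gamma ratio telescopes since c-a-b = 4 > 0 and a = 1 in Z>0). Its exact value is \frac{5}{48}.

The tell: x = 1 and roots of the ratio polynomials (prefactor 1/12) are the negated parameters.
Adjacent-term ratio: r(k) = 1 * (k+1) (k+1) / [(k+6) (k+1)] - rational in k, leading ratio 1; with t_0 = \frac{1}{12}, classification follows.


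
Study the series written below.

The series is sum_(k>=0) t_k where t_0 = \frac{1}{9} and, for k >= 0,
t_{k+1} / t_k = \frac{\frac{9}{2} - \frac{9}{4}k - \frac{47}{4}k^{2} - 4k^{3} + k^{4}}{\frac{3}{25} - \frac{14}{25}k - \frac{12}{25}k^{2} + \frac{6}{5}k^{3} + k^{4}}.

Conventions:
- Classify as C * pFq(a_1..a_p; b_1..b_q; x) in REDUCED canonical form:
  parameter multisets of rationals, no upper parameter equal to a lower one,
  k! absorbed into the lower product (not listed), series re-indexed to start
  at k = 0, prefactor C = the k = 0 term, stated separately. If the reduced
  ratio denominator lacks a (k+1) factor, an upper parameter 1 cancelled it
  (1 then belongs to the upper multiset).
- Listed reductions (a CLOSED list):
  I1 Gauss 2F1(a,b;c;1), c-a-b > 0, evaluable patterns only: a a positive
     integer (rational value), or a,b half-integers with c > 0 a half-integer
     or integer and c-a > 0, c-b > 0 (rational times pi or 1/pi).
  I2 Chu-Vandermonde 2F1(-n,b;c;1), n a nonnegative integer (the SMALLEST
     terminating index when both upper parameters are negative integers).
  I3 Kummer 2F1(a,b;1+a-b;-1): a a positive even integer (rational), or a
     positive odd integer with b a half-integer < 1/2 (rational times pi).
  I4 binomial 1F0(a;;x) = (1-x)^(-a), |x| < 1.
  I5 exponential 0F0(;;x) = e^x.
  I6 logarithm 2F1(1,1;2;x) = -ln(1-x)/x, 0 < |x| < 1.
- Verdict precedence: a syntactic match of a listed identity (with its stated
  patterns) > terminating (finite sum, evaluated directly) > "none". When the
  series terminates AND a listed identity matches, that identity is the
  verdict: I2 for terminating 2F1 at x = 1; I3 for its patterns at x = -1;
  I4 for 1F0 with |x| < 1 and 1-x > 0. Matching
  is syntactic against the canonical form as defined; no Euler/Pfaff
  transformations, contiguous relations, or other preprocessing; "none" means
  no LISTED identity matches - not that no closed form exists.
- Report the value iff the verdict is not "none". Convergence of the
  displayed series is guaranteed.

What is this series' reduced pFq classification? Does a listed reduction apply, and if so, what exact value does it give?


Key observation: t_0 being \frac{1}{9}, the parameter 1 appears in both the upper and lower lists and cancels.
Consecutive-term ratio: r(k) = 1 * (k-6) (k-\frac{1}{2}) (k+\frac{3}{2}) / [(k-\frac{3}{5}) (k-\frac{1}{5}) (k+1)] - poly over poly, x = 1 from leading terms; C = \frac{1}{9} at k = 0.

Classification (C = \frac{1}{9}): 3F2 with upper {-6, -\frac{1}{2}, \frac{3}{2}}, lower {-\frac{3}{5}, -\frac{1}{5}}, argument x = 1. Verdict: terminating (-6 upstairs). 7 nonzero terms in all; added directly. Value: -\frac{3294404297}{13476298752}.


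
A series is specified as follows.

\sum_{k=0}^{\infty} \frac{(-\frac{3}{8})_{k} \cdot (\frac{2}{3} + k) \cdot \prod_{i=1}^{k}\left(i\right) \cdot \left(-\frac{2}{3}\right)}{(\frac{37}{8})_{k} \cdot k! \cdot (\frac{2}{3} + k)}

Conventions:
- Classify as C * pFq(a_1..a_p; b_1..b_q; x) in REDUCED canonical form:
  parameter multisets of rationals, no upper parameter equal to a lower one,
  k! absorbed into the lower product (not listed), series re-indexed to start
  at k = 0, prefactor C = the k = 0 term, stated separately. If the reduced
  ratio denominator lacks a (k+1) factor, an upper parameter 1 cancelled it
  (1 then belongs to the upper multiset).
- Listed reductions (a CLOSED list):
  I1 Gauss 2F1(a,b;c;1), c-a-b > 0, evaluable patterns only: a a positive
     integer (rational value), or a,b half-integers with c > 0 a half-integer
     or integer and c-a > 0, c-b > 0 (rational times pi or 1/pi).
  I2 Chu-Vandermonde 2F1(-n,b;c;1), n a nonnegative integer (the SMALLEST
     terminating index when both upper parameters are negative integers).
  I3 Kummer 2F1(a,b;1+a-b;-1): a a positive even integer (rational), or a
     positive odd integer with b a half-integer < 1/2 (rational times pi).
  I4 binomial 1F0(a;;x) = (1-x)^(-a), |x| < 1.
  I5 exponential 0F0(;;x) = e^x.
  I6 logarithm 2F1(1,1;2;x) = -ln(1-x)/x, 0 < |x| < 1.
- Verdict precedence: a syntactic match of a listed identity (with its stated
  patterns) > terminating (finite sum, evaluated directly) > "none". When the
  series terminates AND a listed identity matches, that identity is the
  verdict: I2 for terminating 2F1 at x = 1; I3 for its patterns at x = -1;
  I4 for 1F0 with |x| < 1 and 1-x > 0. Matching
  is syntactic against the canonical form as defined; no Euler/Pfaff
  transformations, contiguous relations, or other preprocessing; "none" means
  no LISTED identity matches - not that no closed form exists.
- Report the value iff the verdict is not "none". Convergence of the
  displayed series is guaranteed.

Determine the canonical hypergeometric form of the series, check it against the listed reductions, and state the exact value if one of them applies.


Key step: t_0 being -\frac{2}{3}, k + 2/3 divides numerator and denominator alike; prefactor -2/3 after cancelling.
Ratio: r(k) = 1 * (k-\frac{3}{8}) (k+1) / [(k+\frac{37}{8}) (k+1)] - rational in k. x = 1; t_0 = -\frac{2}{3}; negate the roots.

With C = -\frac{2}{3}: the canonical form is 2F1(-\frac{3}{8}, 1; \frac{37}{8}; 1). Verdict (x = 1): the Gauss summation I1 applies (x = 1: the Gamma ratio telescopes since c-a-b = 4 > 0 and a = 1 in Z>0). Exact value: -\frac{29}{48}.


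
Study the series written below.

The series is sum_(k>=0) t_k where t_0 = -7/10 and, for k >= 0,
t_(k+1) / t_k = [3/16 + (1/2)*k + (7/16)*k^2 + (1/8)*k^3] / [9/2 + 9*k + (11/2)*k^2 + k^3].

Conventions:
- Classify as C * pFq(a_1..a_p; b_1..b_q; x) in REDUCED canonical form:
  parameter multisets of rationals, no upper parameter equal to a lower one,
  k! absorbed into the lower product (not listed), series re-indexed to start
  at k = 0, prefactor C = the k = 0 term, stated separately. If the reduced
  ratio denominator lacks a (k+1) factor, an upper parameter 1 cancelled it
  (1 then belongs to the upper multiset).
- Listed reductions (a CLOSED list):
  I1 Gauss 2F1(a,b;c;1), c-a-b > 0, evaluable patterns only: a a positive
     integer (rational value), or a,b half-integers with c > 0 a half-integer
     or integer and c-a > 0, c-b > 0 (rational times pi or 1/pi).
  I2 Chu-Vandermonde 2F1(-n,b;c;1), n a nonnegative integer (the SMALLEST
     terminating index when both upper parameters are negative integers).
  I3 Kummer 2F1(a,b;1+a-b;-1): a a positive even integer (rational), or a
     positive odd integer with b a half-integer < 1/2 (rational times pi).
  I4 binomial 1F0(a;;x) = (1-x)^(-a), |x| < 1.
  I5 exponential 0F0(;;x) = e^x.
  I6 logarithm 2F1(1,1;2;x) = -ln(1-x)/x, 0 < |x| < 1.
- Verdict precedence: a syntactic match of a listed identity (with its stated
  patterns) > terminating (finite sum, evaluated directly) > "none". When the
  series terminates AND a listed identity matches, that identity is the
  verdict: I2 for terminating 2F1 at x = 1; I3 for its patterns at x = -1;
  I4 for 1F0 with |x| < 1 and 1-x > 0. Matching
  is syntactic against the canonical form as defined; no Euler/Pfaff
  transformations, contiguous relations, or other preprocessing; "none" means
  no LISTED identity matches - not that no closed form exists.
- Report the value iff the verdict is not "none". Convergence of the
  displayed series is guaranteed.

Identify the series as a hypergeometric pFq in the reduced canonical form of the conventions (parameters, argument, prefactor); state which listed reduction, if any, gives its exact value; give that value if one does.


Classification (C = -7/10): 2F1 with upper {1, 1}, lower {3}, argument x = 1/8. Verdict: none (x = 1/8): each listed identity misses the multisets {1, 1} ; {3}.

Key observation: with t_0 = -7/10, cancel k + 3/2 from the displayed ratio first; then prefactor -7/10.
Ratio: r(k) = (1/8) * (k+1) (k+1) / [(k+3) (k+1)] - rational in k. x = (1/8); t_0 = -7/10; negate the roots.


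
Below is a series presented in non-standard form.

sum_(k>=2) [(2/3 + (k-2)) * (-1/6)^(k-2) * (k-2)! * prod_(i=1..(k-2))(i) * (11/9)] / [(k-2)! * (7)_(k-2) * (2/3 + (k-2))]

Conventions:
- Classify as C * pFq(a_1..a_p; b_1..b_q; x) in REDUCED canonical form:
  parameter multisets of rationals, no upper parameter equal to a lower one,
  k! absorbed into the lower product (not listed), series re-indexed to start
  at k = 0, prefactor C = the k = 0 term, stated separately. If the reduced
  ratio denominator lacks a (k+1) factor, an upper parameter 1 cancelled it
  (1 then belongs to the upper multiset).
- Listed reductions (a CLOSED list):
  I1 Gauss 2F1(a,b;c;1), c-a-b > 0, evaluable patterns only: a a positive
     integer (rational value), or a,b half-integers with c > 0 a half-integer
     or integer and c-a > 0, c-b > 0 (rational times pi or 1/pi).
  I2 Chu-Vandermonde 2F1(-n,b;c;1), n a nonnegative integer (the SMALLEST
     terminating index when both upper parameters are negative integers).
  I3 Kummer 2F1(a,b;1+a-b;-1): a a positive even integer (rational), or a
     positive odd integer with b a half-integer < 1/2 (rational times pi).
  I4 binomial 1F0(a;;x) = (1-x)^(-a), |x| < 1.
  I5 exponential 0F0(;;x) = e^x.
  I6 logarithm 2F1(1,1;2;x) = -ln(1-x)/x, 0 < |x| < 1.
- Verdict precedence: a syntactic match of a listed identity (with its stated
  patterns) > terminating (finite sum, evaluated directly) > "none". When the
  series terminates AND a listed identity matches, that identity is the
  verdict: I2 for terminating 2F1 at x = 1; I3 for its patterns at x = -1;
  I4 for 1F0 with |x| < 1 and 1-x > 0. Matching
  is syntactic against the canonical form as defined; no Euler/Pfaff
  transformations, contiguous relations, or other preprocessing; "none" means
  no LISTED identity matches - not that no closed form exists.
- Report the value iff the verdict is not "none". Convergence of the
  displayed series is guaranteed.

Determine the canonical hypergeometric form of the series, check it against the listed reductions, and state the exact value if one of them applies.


The series (x = -1/6) is 2F1: upper {1, 1}, lower {7}, prefactor 11/9. Verdict: none - this 2F1 at x = -1/6 matches no listed pattern, and upper {1, 1} holds no stopper.

First insight: x = (-1/6) and the factorial ratio (C = 11/9) (k+a-1)!/(a-1)! is a rising factorial (a)_k.
Ratio: r(k) = (-1/6) * (k+1) (k+1) / [(k+7) (k+1)] - rational in k, leading ratio (-1/6); with t_0 = 11/9, classification follows.


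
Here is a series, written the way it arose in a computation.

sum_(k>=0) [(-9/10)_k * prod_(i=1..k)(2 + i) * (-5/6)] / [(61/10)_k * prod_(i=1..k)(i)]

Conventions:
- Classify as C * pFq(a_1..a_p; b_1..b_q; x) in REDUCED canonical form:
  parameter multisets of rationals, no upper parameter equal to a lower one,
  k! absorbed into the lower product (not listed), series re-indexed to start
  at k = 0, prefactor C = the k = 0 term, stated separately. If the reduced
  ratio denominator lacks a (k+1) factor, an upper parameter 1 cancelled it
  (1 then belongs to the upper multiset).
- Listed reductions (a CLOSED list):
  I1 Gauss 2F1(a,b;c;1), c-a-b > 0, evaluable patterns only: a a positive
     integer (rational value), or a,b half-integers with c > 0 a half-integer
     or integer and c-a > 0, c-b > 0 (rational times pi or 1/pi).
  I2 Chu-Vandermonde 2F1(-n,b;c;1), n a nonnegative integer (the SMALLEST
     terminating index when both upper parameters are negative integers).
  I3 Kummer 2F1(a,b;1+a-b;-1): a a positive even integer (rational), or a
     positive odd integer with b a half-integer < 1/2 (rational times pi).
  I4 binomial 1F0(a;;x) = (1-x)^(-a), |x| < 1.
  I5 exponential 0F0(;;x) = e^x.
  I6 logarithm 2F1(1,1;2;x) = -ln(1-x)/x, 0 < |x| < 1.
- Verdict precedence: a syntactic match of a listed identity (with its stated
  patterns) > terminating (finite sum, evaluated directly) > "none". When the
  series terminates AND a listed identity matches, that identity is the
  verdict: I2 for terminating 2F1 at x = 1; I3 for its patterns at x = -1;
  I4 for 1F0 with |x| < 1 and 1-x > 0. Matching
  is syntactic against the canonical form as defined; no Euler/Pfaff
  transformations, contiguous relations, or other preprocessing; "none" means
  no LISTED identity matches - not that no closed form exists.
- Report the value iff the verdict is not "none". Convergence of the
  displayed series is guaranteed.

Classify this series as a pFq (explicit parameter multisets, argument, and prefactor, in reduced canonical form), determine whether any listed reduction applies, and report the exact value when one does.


At argument 1: a 2F1 with upper {-9/10, 3}, lower {61/10}, scaled by C = -5/6. Verdict: Gauss's theorem (I1) applies (x = 1: the Gamma ratio telescopes since c-a-b = 4 > 0 and a = 3 in Z>0). Hence: -21607/48000.

The tell: from the first term -5/6: the product of the first k integers (C = -5/6) is k!.
Step ratio: r(k) = 1 * (k-9/10) (k+3) / [(k+61/10) (k+1)] ; factor over Q: parameters, x = 1, and C = -5/6.


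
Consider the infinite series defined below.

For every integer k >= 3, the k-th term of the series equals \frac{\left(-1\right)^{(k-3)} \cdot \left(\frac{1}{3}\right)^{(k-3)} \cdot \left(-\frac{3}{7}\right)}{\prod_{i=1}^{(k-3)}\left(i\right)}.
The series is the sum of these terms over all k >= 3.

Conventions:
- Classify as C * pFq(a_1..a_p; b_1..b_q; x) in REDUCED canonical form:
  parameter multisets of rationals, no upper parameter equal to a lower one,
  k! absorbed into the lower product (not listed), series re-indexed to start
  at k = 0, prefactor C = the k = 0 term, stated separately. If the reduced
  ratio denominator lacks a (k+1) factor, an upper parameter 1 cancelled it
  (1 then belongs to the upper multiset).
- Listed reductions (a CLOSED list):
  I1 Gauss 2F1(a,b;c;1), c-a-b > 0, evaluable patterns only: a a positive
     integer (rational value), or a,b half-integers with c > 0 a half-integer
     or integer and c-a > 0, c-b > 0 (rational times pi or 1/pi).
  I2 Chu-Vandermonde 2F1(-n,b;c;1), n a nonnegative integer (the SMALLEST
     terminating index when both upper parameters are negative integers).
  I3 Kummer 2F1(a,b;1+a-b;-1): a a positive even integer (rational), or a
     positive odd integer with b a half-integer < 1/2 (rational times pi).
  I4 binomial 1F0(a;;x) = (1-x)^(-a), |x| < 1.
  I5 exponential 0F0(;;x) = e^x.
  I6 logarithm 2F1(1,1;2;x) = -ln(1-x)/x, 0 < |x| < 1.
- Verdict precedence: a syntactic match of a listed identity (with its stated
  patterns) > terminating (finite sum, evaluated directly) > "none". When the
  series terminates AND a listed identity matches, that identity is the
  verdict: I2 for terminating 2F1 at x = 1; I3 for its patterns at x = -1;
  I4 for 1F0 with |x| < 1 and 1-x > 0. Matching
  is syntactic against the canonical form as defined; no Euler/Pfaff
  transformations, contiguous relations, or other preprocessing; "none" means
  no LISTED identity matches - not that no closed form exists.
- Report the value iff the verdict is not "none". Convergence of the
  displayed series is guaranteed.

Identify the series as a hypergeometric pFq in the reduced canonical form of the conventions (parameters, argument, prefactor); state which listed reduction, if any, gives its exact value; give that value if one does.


At argument -\frac{1}{3}: a 0F0 with upper {-}, lower {-}, scaled by C = -\frac{3}{7}. Verdict: the exponential series (I5) matches (the 0F0 exponential series at x = -\frac{1}{3}). Hence: \left(-\frac{3}{7}\right) \cdot e^{-\frac{1}{3}}.

The tell: x = -\frac{1}{3} and the product of the first k integers (C = -3/7) is k!.
Ratio: r(k) = -\frac{1}{3} * 1 / [(k+1)] - rational in k. x = -\frac{1}{3}; t_0 = -\frac{3}{7}; negate the roots.


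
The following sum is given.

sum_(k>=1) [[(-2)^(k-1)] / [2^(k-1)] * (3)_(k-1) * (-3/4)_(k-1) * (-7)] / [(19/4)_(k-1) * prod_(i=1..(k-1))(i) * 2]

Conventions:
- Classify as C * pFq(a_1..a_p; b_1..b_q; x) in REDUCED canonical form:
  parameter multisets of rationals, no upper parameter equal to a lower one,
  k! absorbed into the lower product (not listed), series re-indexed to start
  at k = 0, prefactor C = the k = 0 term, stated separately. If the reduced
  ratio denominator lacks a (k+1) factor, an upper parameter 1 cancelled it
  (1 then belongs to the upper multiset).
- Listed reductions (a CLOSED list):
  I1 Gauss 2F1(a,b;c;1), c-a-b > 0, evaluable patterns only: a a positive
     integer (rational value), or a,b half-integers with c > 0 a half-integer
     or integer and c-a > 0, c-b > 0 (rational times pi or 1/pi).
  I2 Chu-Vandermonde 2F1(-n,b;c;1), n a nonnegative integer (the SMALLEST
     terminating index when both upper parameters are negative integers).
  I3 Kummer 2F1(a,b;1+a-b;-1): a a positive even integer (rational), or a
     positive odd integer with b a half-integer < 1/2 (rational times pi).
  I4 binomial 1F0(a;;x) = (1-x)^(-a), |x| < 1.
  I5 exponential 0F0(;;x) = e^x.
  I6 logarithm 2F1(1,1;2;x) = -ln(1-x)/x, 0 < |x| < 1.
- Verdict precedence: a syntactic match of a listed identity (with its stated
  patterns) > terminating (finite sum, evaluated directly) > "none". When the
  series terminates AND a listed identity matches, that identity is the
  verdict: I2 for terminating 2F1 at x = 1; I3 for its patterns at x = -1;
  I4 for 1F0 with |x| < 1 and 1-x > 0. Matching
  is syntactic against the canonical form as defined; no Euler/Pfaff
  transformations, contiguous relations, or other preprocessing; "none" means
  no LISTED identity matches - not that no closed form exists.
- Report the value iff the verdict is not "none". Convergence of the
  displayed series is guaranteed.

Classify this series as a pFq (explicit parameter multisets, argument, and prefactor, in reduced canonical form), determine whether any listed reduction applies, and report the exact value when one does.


This is -7/2 * 2F1(-3/4, 3; 19/4; -1) in reduced canonical form. Verdict: none. A 2F1 with upper {-3/4, 3} fits none of I1-I6 at x = -1; the sum runs forever.

The tell: t_0 being -7/2, the two k-th powers (C = -7/2, x = -1) combine into one argument.
Consecutive-term ratio: r(k) = (-1) * (k-3/4) (k+3) / [(k+19/4) (k+1)] - poly over poly, x = (-1) from leading terms; C = -7/2 at k = 0.


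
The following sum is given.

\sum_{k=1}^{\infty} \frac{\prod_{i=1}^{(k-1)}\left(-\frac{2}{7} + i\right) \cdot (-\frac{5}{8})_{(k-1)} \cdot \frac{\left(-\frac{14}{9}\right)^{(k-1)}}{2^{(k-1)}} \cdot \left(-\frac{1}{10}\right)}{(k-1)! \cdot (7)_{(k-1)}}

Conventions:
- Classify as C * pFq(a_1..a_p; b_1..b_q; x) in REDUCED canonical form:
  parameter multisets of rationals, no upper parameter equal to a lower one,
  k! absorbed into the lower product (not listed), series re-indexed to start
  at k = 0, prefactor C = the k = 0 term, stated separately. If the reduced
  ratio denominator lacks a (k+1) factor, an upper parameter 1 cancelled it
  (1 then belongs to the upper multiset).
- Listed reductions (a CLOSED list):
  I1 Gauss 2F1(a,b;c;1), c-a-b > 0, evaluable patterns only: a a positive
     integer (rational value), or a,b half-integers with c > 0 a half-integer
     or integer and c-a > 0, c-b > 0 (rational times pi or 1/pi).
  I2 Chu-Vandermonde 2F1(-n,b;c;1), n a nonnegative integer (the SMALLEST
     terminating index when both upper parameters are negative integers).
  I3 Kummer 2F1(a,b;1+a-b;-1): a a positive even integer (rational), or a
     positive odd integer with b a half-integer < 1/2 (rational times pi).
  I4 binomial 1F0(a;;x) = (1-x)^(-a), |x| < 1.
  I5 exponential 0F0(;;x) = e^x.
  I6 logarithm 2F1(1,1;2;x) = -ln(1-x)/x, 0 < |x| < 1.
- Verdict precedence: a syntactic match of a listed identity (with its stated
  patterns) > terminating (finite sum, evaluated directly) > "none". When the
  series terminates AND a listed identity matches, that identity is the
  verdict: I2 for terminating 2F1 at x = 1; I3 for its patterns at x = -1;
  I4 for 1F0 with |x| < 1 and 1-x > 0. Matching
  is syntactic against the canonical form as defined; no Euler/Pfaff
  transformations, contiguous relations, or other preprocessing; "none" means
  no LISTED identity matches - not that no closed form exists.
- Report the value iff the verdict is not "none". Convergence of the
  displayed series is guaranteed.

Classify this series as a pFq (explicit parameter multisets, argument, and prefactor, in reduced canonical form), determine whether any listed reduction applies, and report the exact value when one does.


Prefactor -\frac{1}{10}, argument -\frac{7}{9}: 2F1 with upper {-\frac{5}{8}, \frac{5}{7}} over lower {7}. Verdict: none (x = -\frac{7}{9}): each listed identity misses the multisets {-\frac{5}{8}, \frac{5}{7}} ; {7}.

The tell: t_0 being -\frac{1}{10}, the two k-th powers (C = -1/10) combine into one argument.
Term ratio: r(k) = -\frac{7}{9} * (k-\frac{5}{8}) (k+\frac{5}{7}) / [(k+7) (k+1)] - rational; roots negated = parameters, x = -\frac{7}{9}, C = -\frac{1}{10}.


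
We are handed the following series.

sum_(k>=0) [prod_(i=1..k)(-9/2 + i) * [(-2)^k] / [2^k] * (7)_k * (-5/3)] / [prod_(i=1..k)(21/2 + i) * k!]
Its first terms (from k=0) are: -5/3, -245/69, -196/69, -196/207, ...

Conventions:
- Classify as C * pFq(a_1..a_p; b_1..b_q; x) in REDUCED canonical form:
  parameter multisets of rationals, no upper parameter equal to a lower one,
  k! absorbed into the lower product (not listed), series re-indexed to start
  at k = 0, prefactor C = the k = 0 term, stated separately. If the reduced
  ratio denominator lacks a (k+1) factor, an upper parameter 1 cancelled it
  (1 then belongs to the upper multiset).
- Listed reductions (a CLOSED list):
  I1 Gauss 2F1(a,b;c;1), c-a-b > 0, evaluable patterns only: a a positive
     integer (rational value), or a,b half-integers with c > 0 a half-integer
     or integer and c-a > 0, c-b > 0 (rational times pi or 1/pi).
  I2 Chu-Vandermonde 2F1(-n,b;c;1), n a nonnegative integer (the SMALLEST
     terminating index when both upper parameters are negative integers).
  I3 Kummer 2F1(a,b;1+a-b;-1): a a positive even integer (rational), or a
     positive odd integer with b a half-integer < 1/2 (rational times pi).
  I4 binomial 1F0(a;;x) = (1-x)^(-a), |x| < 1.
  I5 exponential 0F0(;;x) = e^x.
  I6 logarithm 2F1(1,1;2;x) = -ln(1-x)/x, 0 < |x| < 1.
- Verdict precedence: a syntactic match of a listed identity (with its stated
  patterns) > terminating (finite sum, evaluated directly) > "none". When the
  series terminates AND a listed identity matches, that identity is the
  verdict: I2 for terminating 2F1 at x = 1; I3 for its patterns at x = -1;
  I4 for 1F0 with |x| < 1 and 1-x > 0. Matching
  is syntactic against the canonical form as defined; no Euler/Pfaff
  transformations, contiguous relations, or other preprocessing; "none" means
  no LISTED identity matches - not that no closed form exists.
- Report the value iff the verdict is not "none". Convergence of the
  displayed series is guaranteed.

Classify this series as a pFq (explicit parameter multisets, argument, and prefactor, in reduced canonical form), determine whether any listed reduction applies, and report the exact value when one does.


The series (x = -1) is 2F1: upper {-7/2, 7}, lower {23/2}, prefactor -5/3. Verdict: Kummer (I3) matches (x = -1; c = 23/2 equals 1+a-b for upper {-7/2, 7}: listed pattern). Sum: (-24249225/8388608) * pi.

Structural cue: from the first term -5/3: the lower running product (C = -5/3) is a rising factorial.
Ratio: r(k) = (-1) * (k-7/2) (k+7) / [(k+23/2) (k+1)] ; factor over Q: parameters, x = (-1), and C = -5/3.


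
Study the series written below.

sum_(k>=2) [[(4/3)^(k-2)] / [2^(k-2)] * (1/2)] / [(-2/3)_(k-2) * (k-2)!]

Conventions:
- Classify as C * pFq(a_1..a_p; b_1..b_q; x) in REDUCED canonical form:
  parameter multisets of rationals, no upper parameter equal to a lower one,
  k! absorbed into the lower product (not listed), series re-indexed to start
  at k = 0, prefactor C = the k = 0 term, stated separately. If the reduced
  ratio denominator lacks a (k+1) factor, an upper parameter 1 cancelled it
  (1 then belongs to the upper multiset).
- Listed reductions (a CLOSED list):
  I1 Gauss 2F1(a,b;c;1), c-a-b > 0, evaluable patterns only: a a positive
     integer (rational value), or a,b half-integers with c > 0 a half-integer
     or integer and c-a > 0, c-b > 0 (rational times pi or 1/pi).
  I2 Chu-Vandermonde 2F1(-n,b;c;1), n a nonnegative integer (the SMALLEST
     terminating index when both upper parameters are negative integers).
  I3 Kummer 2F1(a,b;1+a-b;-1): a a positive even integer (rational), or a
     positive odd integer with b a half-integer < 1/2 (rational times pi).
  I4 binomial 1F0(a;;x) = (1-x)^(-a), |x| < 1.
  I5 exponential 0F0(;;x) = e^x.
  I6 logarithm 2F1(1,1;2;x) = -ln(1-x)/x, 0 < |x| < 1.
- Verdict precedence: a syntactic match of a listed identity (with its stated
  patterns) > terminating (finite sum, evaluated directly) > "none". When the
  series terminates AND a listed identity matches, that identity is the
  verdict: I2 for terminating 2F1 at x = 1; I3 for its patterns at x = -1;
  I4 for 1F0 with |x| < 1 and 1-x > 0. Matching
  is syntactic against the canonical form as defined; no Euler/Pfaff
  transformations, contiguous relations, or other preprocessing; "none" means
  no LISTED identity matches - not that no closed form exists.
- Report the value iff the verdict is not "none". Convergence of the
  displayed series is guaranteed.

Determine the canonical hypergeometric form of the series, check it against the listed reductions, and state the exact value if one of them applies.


This is 1/2 * 0F1(-; -2/3; 2/3) in reduced canonical form. Verdict: none here - no I1-I6 shape fits x = 2/3 with lower {-2/3}.

Key step: t_0 being 1/2, the two k-th powers (prefactor 1/2) combine into one argument.
Ratio: r(k) = (2/3) * 1 / [(k-2/3) (k+1)] - poly over poly, x = (2/3) from leading terms; C = 1/2 at k = 0.


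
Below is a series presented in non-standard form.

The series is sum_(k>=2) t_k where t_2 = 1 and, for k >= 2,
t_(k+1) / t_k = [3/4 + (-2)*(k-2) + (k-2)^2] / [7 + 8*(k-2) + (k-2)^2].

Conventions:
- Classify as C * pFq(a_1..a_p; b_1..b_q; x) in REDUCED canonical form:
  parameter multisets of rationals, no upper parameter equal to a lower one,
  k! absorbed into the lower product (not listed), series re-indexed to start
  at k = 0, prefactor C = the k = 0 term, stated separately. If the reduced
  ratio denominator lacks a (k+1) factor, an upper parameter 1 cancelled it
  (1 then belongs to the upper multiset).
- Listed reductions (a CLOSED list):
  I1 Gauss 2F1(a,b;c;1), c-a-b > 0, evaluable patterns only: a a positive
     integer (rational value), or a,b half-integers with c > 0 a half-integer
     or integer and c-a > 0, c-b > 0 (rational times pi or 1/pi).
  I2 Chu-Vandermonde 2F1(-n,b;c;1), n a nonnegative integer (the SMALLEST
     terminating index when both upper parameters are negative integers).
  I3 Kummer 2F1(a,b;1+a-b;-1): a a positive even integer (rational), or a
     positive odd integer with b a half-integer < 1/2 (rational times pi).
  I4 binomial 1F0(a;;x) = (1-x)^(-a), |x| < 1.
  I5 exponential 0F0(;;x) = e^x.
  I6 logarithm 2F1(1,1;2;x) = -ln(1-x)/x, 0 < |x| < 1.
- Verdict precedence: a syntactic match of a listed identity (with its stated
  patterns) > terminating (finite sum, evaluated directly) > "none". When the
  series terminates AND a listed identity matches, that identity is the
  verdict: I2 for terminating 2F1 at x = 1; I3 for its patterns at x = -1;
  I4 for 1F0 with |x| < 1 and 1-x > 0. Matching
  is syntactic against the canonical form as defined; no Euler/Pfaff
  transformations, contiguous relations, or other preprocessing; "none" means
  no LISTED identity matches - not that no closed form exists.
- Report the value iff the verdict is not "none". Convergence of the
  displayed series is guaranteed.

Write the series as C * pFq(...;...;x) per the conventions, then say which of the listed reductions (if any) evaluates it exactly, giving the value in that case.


Key step: t_0 = 1 here, and factor the ratio over Q (C = 1): negated roots = parameters.
Adjacent-term ratio: r(k) = 1 * (k-3/2) (k-1/2) / [(k+7) (k+1)] ; factor over Q: parameters, x = 1, and C = 1.

Prefactor 1, argument 1: 2F1 with upper {-3/2, -1/2} over lower {7}. Verdict: Gauss's theorem I1 (half-integer case) matches (x = 1; upper {-3/2, -1/2} half-integers, c = 7 in the evaluable pattern). Exact value: (67108864/19324305) / pi.


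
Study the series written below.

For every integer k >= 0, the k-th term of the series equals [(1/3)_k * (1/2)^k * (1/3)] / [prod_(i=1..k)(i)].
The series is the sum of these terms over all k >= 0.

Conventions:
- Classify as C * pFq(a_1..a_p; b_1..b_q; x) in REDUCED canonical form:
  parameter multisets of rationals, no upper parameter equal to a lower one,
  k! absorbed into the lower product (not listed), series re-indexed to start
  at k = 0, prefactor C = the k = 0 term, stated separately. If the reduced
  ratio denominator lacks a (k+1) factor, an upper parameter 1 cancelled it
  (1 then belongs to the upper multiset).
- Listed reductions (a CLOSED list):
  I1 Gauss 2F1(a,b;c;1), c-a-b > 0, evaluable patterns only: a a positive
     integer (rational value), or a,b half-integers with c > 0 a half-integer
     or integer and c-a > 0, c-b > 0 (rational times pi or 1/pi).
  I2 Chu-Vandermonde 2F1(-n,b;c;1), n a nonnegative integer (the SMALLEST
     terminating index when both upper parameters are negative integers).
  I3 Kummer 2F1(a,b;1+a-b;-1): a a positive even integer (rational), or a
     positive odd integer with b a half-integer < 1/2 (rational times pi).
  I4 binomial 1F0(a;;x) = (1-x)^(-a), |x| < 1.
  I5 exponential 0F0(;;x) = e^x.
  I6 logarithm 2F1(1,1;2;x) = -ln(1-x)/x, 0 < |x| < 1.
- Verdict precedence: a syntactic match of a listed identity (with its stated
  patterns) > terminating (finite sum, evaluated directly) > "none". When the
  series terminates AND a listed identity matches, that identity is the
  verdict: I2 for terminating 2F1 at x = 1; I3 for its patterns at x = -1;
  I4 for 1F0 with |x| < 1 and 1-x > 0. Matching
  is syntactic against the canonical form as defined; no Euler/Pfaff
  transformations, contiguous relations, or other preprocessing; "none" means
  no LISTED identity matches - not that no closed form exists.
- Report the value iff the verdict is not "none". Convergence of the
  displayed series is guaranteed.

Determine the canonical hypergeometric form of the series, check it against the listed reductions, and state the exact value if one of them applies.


With C = 1/3: the canonical form is 1F0(1/3; -; 1/2). Verdict (x = 1/2): the I4 binomial reduction applies (the 1F0 binomial series: exponent -1/3, x = 1/2). Sum: (1/3) * (1/2)^(-1/3).

Structural cue: t_0 = 1/3 here, and the product of the first k integers (C = 1/3) is k!.
Consecutive-term ratio: r(k) = (1/2) * (k+1/3) / [(k+1)] ; factor over Q: parameters, x = (1/2), and C = 1/3.


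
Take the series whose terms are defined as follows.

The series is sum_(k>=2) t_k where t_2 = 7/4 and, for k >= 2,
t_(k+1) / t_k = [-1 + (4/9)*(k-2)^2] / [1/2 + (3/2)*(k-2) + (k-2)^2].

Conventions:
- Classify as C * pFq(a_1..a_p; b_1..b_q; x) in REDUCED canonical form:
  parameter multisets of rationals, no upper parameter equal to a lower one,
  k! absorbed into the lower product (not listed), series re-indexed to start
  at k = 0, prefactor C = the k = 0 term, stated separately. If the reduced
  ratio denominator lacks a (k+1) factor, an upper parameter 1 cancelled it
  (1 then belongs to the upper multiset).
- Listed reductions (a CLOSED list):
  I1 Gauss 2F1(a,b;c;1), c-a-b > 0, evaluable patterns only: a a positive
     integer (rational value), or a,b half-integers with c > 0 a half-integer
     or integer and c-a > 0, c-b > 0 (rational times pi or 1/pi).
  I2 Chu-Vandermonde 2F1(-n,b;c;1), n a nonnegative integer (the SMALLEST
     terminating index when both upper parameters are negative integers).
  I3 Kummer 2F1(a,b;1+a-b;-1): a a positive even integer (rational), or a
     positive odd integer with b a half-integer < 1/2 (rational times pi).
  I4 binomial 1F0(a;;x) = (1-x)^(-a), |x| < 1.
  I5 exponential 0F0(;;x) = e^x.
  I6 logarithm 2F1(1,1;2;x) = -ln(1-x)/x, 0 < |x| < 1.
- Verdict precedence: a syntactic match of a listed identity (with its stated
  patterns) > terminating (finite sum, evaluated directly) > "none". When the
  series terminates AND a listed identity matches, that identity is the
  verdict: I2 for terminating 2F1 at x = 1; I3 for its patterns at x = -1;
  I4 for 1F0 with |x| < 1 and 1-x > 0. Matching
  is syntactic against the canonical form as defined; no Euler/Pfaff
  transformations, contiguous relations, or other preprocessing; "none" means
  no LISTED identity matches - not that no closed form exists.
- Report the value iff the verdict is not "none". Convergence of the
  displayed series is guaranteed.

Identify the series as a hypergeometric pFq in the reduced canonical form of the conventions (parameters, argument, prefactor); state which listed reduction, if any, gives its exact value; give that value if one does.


First insight: x = (4/9) and factor the ratio over Q (prefactor 7/4): negated roots = parameters.
Adjacent-term ratio: r(k) = (4/9) * (k-3/2) (k+3/2) / [(k+1/2) (k+1)] - rational; roots negated = parameters, x = (4/9), C = 7/4.

Classification (C = 7/4): 2F1 with upper {-3/2, 3/2}, lower {1/2}, argument x = 4/9. Verdict: none - at argument 4/9 the multisets {-3/2, 3/2} ; {1/2} match no listed identity.


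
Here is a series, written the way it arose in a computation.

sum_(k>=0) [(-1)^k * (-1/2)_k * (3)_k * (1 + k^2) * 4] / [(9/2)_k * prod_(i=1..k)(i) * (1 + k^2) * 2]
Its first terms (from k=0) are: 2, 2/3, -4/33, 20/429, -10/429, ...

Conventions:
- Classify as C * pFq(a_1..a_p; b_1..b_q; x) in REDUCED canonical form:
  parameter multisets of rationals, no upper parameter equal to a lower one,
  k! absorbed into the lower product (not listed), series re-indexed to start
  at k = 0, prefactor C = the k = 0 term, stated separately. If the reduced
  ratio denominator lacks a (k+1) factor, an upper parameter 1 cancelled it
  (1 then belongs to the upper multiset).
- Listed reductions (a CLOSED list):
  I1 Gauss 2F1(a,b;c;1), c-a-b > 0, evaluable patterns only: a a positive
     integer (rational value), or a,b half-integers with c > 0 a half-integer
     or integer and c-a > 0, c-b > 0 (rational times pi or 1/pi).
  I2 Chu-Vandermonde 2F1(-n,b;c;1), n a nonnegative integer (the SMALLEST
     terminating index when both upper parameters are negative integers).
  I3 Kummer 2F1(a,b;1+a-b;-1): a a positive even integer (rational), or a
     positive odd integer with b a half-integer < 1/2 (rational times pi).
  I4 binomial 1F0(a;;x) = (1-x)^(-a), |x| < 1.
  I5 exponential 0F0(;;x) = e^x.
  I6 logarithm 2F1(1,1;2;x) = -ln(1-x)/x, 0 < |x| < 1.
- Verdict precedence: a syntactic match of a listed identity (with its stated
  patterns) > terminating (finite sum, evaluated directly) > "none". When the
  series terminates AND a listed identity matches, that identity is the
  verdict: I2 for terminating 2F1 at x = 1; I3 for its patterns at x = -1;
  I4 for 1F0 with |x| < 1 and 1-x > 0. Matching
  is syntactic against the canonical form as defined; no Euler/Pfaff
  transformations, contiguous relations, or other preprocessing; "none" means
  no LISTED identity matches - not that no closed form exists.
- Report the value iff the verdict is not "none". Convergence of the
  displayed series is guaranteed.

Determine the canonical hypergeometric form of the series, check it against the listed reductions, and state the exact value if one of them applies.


Key observation: x = (-1) and the product of the first k integers (C = 2, x = -1) is k!.
Adjacent-term ratio: r(k) = (-1) * (k-1/2) (k+3) / [(k+9/2) (k+1)] - poly over poly, x = (-1) from leading terms; C = 2 at k = 0.

Reduced: x = -1, 2F1, upper = {-1/2, 3}, lower = {9/2}, C = 2. Verdict (x = -1): Kummer's theorem (I3) applies (x = -1; c = 9/2 equals 1+a-b for upper {-1/2, 3}: listed pattern). Value: (105/128) * pi.


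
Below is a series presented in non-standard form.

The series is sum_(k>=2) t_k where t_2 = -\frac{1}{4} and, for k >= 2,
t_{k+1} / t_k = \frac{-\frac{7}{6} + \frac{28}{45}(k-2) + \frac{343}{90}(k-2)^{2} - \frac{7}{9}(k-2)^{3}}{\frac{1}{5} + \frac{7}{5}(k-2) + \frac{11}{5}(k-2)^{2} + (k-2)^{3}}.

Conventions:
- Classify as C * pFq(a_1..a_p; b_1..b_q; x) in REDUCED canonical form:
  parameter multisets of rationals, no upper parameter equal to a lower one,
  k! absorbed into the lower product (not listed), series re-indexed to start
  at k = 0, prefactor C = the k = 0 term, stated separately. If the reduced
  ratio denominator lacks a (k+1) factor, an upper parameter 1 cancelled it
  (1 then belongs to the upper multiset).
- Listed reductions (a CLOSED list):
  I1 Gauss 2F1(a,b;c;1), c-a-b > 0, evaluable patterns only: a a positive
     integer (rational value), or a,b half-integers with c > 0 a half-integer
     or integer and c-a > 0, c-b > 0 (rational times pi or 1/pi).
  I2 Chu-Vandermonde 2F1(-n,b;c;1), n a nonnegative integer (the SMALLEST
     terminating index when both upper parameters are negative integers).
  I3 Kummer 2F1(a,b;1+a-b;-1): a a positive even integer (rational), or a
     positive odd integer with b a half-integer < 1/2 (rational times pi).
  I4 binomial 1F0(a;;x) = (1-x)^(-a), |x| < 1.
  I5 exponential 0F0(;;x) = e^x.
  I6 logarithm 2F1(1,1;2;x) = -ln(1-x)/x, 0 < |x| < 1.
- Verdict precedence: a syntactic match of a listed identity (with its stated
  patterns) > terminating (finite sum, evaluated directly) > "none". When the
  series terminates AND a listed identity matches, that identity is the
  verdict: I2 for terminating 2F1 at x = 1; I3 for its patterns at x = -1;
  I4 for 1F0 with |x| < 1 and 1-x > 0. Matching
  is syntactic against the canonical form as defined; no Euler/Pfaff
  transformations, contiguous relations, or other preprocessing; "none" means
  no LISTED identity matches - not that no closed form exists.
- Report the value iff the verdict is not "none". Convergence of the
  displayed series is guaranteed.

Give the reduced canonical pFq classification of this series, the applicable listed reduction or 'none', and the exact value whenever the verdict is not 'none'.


At argument -\frac{7}{9}: a 3F2 with upper {-5, -\frac{1}{2}, \frac{3}{5}}, lower {\frac{1}{5}, 1}, scaled by C = -\frac{1}{4}. Verdict: terminating at k = 5: the factor (-5)_k kills every later term; summing the 6 survivors is exact. Sum: \frac{1072364507}{443418624}.

First insight: from the first term -\frac{1}{4}: factor the ratio over Q (C = -1/4): negated roots = parameters.
Step ratio: r(k) = -\frac{7}{9} * (k-5) (k-\frac{1}{2}) (k+\frac{3}{5}) / [(k+\frac{1}{5}) (k+1) (k+1)] - poly over poly, x = -\frac{7}{9} from leading terms; C = -\frac{1}{4} at k = 0.
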